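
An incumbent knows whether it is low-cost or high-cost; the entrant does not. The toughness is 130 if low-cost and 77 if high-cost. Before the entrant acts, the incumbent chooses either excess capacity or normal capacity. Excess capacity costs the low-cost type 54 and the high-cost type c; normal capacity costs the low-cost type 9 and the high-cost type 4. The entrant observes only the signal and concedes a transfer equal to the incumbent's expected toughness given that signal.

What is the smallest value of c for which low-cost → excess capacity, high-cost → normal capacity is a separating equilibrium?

57

Under separation: excess capacity → low-cost (pays 130); normal capacity → high-cost (pays 77).
Low-cost: 130 − 54 = 76 ≥ 77 − 9 = 68. Holds regardless of c. ✓
High-cost: 77 − 4 ≥ 130 − c, so c ≥ 130 − 73 = 57.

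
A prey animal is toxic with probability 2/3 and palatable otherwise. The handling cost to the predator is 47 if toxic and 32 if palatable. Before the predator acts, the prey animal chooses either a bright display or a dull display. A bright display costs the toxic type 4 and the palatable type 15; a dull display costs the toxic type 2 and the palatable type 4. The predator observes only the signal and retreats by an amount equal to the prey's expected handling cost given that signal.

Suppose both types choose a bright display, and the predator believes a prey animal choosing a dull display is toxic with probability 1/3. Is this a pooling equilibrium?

No

On the equilibrium path (bright display) the predator holds the prior 2/3 and pays 2/3·47 + 1/3·32 = 42. Off-path (dull display) belief 1/3 gives 1/3·47 + 2/3·32 = 37.
Toxic: bright display gives 42 − 4 = 38; dull display gives 37 − 2 = 35. Stays. ✓
Palatable: bright display gives 42 − 15 = 27; dull display gives 37 − 4 = 33. Deviates. ✗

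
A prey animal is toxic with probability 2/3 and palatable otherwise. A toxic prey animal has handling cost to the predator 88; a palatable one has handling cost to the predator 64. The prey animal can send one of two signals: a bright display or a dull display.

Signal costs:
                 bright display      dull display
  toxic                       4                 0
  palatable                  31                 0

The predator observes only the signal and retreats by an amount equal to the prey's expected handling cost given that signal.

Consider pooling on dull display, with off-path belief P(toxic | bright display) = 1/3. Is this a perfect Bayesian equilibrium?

Yes

At the pooled signal (dull display) the predator holds the prior 2/3 and pays 2/3·88 + 1/3·64 = 80. Off-path (bright display) belief 1/3 gives 1/3·88 + 2/3·64 = 72.
Toxic: dull display gives 80 − 0 = 80; bright display gives 72 − 4 = 68. Stays. ✓
Palatable: dull display gives 80 − 0 = 80; bright display gives 72 − 31 = 41. Stays. ✓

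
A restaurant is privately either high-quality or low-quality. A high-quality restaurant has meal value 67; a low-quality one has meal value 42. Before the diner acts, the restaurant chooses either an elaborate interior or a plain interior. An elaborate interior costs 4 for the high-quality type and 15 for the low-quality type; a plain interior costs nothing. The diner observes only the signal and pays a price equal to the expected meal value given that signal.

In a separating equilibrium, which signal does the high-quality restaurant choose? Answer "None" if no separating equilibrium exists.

None

Try high-quality → elaborate interior, low-quality → plain interior:
  If types separate, elaborate interior earns payment 67 and plain interior earns 42.
  High-quality: elaborate interior gives 67 − 4 = 63; plain interior gives 42 − 0 = 42. No deviation. ✓
  Low-quality: plain interior gives 42 − 0 = 42; elaborate interior gives 67 − 15 = 52. Would deviate. ✗
Try high-quality → plain interior, low-quality → elaborate interior:
  If types separate, plain interior earns payment 67 and elaborate interior earns 42.
  High-quality: plain interior gives 67 − 0 = 67; elaborate interior gives 42 − 4 = 38. No deviation. ✓
  Low-quality: elaborate interior gives 42 − 15 = 27; plain interior gives 67 − 0 = 67. Would deviate. ✗
Neither assignment is incentive-compatible.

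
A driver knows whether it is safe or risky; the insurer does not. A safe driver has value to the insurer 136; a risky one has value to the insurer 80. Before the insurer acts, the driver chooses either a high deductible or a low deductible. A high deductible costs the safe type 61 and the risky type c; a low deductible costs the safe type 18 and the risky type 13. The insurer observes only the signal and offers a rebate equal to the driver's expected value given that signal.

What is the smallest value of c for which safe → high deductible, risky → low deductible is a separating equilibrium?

69

Under separation: high deductible → safe (pays 136); low deductible → risky (pays 80).
Safe: 136 − 61 = 75 ≥ 80 − 18 = 62. Holds regardless of c. ✓
Risky: 80 − 13 ≥ 136 − c, so c ≥ 136 − 67 = 69.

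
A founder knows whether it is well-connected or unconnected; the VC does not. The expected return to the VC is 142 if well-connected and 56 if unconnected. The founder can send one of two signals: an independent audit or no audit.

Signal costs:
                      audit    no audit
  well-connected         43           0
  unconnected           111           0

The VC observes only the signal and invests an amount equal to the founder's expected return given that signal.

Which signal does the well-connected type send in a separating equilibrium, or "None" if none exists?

audit

Try well-connected → audit, unconnected → no audit:
  If types separate, audit earns payment 142 and no audit earns 56.
  Well-connected: audit gives 142 − 43 = 99; no audit gives 56 − 0 = 56. No deviation. ✓
  Unconnected: no audit gives 56 − 0 = 56; audit gives 142 − 111 = 31. No deviation. ✓
Both hold — the well-connected type sends audit.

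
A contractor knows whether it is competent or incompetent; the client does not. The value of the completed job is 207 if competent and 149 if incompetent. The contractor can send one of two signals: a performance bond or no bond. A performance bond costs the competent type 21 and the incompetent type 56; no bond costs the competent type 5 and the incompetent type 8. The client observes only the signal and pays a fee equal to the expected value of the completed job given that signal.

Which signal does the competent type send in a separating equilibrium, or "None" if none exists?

Try competent → bond, incompetent → no bond:
  Under separation the client infers type exactly: bond → competent (pays 207), no bond → incompetent (pays 149).
  Competent: bond gives 207 − 21 = 186; no bond gives 149 − 5 = 144. No deviation. ✓
  Incompetent: no bond gives 149 − 8 = 141; bond gives 207 − 56 = 151. Would deviate. ✗
Try competent → no bond, incompetent → bond:
  Under separation the client infers type exactly: no bond → competent (pays 207), bond → incompetent (pays 149).
  Competent: no bond gives 207 − 5 = 202; bond gives 149 − 21 = 128. No deviation. ✓
  Incompetent: bond gives 149 − 56 = 93; no bond gives 207 − 8 = 199. Would deviate. ✗
Neither assignment is incentive-compatible.

None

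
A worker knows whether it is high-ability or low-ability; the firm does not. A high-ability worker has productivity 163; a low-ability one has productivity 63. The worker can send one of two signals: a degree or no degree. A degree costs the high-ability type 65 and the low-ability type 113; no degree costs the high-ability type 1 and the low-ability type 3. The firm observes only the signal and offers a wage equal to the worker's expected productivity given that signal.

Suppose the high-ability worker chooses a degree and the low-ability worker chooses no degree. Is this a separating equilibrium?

Yes

If types separate, degree earns payment 163 and no degree earns 63.
High-ability: degree gives 163 − 65 = 98; no degree gives 63 − 1 = 62. No deviation. ✓
Low-ability: no degree gives 63 − 3 = 60; degree gives 163 − 113 = 50. No deviation. ✓
Both incentive constraints hold.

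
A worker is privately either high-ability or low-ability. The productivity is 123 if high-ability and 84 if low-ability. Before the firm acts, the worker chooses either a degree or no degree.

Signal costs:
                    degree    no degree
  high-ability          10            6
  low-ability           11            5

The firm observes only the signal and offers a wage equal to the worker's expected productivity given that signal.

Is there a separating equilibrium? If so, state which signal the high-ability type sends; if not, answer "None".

Try high-ability → degree, low-ability → no degree:
  If types separate, degree earns payment 123 and no degree earns 84.
  High-ability: degree gives 123 − 10 = 113; no degree gives 84 − 6 = 78. No deviation. ✓
  Low-ability: no degree gives 84 − 5 = 79; degree gives 123 − 11 = 112. Would deviate. ✗
Try high-ability → no degree, low-ability → degree:
  If types separate, no degree earns payment 123 and degree earns 84.
  High-ability: no degree gives 123 − 6 = 117; degree gives 84 − 10 = 74. No deviation. ✓
  Low-ability: degree gives 84 − 11 = 73; no degree gives 123 − 5 = 118. Would deviate. ✗
Neither assignment is incentive-compatible.

None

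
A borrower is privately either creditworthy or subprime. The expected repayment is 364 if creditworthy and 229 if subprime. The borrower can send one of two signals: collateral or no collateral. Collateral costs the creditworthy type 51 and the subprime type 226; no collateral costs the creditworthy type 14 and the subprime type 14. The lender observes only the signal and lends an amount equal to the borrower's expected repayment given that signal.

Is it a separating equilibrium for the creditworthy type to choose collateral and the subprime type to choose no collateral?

Under separation the lender infers type exactly: collateral → creditworthy (pays 364), no collateral → subprime (pays 229).
Creditworthy: collateral gives 364 − 51 = 313; no collateral gives 229 − 14 = 215. No deviation. ✓
Subprime: no collateral gives 229 − 14 = 215; collateral gives 364 − 226 = 138. No deviation. ✓
Both incentive constraints hold.

Yes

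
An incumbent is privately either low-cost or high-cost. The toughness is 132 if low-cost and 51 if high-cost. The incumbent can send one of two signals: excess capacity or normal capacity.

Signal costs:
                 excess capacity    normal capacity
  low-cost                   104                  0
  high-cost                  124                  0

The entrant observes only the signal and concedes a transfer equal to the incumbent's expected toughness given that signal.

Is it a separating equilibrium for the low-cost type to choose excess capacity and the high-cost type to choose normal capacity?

No

If types separate, excess capacity earns payment 132 and normal capacity earns 51.
Low-cost: excess capacity gives 132 − 104 = 28; normal capacity gives 51 − 0 = 51. Would deviate. ✗
High-cost: normal capacity gives 51 − 0 = 51; excess capacity gives 132 − 124 = 8. No deviation. ✓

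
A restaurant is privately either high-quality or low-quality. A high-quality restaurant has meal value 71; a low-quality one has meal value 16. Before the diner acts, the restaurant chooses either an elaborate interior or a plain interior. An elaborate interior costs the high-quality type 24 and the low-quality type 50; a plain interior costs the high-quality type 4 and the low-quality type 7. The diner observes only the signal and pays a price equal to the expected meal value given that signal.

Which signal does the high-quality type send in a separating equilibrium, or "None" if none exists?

Try high-quality → elaborate interior, low-quality → plain interior:
  If types separate, elaborate interior earns payment 71 and plain interior earns 16.
  High-quality: elaborate interior gives 71 − 24 = 47; plain interior gives 16 − 4 = 12. No deviation. ✓
  Low-quality: plain interior gives 16 − 7 = 9; elaborate interior gives 71 − 50 = 21. Would deviate. ✗
Try high-quality → plain interior, low-quality → elaborate interior:
  If types separate, plain interior earns payment 71 and elaborate interior earns 16.
  High-quality: plain interior gives 71 − 4 = 67; elaborate interior gives 16 − 24 = -8. No deviation. ✓
  Low-quality: elaborate interior gives 16 − 50 = -34; plain interior gives 71 − 7 = 64. Would deviate. ✗
Neither assignment is incentive-compatible.

None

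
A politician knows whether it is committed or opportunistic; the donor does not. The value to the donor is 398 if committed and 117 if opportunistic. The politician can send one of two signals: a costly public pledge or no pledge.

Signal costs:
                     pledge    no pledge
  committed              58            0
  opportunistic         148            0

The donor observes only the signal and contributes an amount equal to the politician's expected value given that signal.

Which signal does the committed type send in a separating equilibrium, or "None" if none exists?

Try committed → pledge, opportunistic → no pledge:
  If types separate, pledge earns payment 398 and no pledge earns 117.
  Committed: pledge gives 398 − 58 = 340; no pledge gives 117 − 0 = 117. No deviation. ✓
  Opportunistic: no pledge gives 117 − 0 = 117; pledge gives 398 − 148 = 250. Would deviate. ✗
Try committed → no pledge, opportunistic → pledge:
  If types separate, no pledge earns payment 398 and pledge earns 117.
  Committed: no pledge gives 398 − 0 = 398; pledge gives 117 − 58 = 59. No deviation. ✓
  Opportunistic: pledge gives 117 − 148 = -31; no pledge gives 398 − 0 = 398. Would deviate. ✗
Neither assignment is incentive-compatible.

None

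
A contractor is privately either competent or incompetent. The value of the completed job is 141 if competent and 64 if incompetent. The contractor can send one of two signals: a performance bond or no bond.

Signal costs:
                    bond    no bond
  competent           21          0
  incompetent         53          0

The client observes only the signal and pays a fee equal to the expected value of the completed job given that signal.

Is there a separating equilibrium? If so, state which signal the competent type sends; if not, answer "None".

Try competent → bond, incompetent → no bond:
  If types separate, bond earns payment 141 and no bond earns 64.
  Competent: bond gives 141 − 21 = 120; no bond gives 64 − 0 = 64. No deviation. ✓
  Incompetent: no bond gives 64 − 0 = 64; bond gives 141 − 53 = 88. Would deviate. ✗
Try competent → no bond, incompetent → bond:
  If types separate, no bond earns payment 141 and bond earns 64.
  Competent: no bond gives 141 − 0 = 141; bond gives 64 − 21 = 43. No deviation. ✓
  Incompetent: bond gives 64 − 53 = 11; no bond gives 141 − 0 = 141. Would deviate. ✗
Neither assignment is incentive-compatible.

None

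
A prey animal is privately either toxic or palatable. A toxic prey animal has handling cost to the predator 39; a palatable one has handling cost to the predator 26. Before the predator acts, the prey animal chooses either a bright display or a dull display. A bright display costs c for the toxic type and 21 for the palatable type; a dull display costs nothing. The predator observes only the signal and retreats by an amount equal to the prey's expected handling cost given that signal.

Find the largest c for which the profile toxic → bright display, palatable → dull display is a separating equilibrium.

13

Under separation: bright display → toxic (pays 39); dull display → palatable (pays 26).
Palatable: 26 − 0 = 26 ≥ 39 − 21 = 18. Holds regardless of c. ✓
Toxic: 39 − c ≥ 26 − 0, so c ≤ 39 − 26 = 13.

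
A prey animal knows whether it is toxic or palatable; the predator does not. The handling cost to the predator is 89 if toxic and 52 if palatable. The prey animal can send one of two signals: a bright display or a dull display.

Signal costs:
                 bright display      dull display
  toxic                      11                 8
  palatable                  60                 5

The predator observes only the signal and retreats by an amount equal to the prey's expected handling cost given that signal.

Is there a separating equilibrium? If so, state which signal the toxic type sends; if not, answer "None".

bright display

Try toxic → bright display, palatable → dull display:
  If types separate, bright display earns payment 89 and dull display earns 52.
  Toxic: bright display gives 89 − 11 = 78; dull display gives 52 − 8 = 44. No deviation. ✓
  Palatable: dull display gives 52 − 5 = 47; bright display gives 89 − 60 = 29. No deviation. ✓
Both hold — the toxic type sends bright display.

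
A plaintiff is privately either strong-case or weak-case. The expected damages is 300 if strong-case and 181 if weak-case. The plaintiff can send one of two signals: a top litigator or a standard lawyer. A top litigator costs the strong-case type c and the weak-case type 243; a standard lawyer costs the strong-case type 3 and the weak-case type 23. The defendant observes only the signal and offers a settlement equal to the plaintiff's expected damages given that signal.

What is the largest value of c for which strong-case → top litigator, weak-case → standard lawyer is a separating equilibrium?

122

Under separation: top litigator → strong-case (pays 300); standard lawyer → weak-case (pays 181).
Weak-case: 181 − 23 = 158 ≥ 300 − 243 = 57. Holds regardless of c. ✓
Strong-case: 300 − c ≥ 181 − 3, so c ≤ 300 − 178 = 122.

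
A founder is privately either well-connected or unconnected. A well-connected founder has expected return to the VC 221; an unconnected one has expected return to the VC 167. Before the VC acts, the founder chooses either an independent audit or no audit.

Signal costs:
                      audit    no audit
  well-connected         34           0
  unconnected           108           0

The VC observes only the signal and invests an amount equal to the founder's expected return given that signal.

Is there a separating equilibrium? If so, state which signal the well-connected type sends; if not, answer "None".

audit

Try well-connected → audit, unconnected → no audit:
  Under separation the VC infers type exactly: audit → well-connected (pays 221), no audit → unconnected (pays 167).
  Well-connected: audit gives 221 − 34 = 187; no audit gives 167 − 0 = 167. No deviation. ✓
  Unconnected: no audit gives 167 − 0 = 167; audit gives 221 − 108 = 113. No deviation. ✓
Both hold — the well-connected type sends audit.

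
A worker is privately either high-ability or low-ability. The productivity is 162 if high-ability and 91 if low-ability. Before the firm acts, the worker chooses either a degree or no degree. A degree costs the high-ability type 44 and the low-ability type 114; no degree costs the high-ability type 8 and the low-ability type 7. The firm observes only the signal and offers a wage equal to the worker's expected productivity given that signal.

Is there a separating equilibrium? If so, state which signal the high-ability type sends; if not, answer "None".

Try high-ability → degree, low-ability → no degree:
  If types separate, degree earns payment 162 and no degree earns 91.
  High-ability: degree gives 162 − 44 = 118; no degree gives 91 − 8 = 83. No deviation. ✓
  Low-ability: no degree gives 91 − 7 = 84; degree gives 162 − 114 = 48. No deviation. ✓
Both hold — the high-ability type sends degree.

degree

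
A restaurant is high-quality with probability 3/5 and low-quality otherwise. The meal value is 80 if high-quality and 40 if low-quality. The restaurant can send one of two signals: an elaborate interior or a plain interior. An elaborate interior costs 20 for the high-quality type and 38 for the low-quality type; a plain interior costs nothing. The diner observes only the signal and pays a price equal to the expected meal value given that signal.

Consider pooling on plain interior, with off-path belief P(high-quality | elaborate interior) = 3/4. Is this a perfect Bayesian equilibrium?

On the equilibrium path (plain interior) the diner holds the prior 3/5 and pays 3/5·80 + 2/5·40 = 64. Off-path (elaborate interior) belief 3/4 gives 3/4·80 + 1/4·40 = 70.
High-quality: plain interior gives 64 − 0 = 64; elaborate interior gives 70 − 20 = 50. Stays. ✓
Low-quality: plain interior gives 64 − 0 = 64; elaborate interior gives 70 − 38 = 32. Stays. ✓
Beliefs are Bayes-consistent on-path and both types best-respond.

Yes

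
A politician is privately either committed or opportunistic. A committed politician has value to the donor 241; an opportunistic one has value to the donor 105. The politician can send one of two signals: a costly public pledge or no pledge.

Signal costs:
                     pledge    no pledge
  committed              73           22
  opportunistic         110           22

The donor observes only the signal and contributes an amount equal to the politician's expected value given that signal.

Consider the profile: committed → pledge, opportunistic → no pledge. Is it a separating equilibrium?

Under separation the donor infers type exactly: pledge → committed (pays 241), no pledge → opportunistic (pays 105).
Committed: pledge gives 241 − 73 = 168; no pledge gives 105 − 22 = 83. No deviation. ✓
Opportunistic: no pledge gives 105 − 22 = 83; pledge gives 241 − 110 = 131. Would deviate. ✗

No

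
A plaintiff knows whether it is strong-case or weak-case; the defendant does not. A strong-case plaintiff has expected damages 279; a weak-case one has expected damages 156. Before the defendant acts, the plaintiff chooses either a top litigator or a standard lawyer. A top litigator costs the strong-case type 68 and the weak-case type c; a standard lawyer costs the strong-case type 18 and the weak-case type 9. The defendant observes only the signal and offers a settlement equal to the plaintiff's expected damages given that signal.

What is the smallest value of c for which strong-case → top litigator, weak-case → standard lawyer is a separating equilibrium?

132

Under separation: top litigator → strong-case (pays 279); standard lawyer → weak-case (pays 156).
Strong-case: 279 − 68 = 211 ≥ 156 − 18 = 138. Holds regardless of c. ✓
Weak-case: 156 − 9 ≥ 279 − c, so c ≥ 279 − 147 = 132.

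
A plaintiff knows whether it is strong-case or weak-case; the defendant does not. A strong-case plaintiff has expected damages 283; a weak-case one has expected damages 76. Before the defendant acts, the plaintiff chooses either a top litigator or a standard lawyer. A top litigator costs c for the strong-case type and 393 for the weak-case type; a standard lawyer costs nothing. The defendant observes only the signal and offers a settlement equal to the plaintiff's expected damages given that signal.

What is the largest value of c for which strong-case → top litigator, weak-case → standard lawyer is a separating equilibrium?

207

Under separation: top litigator → strong-case (pays 283); standard lawyer → weak-case (pays 76).
Weak-case: 76 − 0 = 76 ≥ 283 − 393 = -110. Holds regardless of c. ✓
Strong-case: 283 − c ≥ 76 − 0, so c ≤ 283 − 76 = 207.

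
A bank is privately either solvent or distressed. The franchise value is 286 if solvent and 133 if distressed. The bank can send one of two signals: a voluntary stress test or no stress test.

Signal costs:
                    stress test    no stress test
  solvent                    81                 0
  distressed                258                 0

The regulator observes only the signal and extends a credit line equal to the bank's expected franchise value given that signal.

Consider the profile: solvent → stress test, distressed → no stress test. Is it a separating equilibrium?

Yes

If types separate, stress test earns payment 286 and no stress test earns 133.
Solvent: stress test gives 286 − 81 = 205; no stress test gives 133 − 0 = 133. No deviation. ✓
Distressed: no stress test gives 133 − 0 = 133; stress test gives 286 − 258 = 28. No deviation. ✓
Neither type gains from mimicking the other.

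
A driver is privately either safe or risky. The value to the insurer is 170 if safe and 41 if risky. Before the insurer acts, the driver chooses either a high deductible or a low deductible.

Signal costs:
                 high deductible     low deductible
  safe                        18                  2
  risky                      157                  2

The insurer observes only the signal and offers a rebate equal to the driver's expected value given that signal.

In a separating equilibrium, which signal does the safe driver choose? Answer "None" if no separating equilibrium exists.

Try safe → high deductible, risky → low deductible:
  Under separation the insurer infers type exactly: high deductible → safe (pays 170), low deductible → risky (pays 41).
  Safe: high deductible gives 170 − 18 = 152; low deductible gives 41 − 2 = 39. No deviation. ✓
  Risky: low deductible gives 41 − 2 = 39; high deductible gives 170 − 157 = 13. No deviation. ✓
Both hold — the safe type sends high deductible.

high deductible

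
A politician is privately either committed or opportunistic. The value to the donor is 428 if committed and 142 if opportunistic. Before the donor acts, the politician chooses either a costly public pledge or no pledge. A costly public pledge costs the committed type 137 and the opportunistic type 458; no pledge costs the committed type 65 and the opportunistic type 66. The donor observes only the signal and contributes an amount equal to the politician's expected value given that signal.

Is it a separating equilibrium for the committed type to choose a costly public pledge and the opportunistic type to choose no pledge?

If types separate, pledge earns payment 428 and no pledge earns 142.
Committed: pledge gives 428 − 137 = 291; no pledge gives 142 − 65 = 77. No deviation. ✓
Opportunistic: no pledge gives 142 − 66 = 76; pledge gives 428 − 458 = -30. No deviation. ✓
Both incentive constraints hold.

Yes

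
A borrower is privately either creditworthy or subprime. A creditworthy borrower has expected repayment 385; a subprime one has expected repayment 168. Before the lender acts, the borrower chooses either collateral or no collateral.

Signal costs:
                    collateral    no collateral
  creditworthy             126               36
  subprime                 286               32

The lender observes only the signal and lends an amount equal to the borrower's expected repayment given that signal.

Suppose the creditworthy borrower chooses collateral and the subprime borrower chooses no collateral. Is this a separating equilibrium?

If types separate, collateral earns payment 385 and no collateral earns 168.
Creditworthy: collateral gives 385 − 126 = 259; no collateral gives 168 − 36 = 132. No deviation. ✓
Subprime: no collateral gives 168 − 32 = 136; collateral gives 385 − 286 = 99. No deviation. ✓
Neither type gains from mimicking the other.

Yes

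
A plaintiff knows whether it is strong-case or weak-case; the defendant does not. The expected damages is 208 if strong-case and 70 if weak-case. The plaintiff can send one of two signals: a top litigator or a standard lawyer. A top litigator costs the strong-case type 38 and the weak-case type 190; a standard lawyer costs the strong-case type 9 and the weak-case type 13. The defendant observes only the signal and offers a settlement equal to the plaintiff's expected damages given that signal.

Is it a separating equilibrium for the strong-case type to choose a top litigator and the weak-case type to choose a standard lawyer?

If types separate, top litigator earns payment 208 and standard lawyer earns 70.
Strong-case: top litigator gives 208 − 38 = 170; standard lawyer gives 70 − 9 = 61. No deviation. ✓
Weak-case: standard lawyer gives 70 − 13 = 57; top litigator gives 208 − 190 = 18. No deviation. ✓
Neither type gains from mimicking the other.

Yes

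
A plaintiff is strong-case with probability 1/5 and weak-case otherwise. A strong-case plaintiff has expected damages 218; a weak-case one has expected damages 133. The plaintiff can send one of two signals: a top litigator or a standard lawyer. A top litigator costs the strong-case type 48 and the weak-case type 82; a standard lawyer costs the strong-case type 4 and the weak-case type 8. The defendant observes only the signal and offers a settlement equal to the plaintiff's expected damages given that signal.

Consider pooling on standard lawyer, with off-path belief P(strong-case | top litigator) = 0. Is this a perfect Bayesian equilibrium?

Yes

On the equilibrium path (standard lawyer) the defendant holds the prior 1/5 and pays 1/5·218 + 4/5·133 = 150. Off-path (top litigator) belief 0 gives 0·218 + 1·133 = 133.
Strong-case: standard lawyer gives 150 − 4 = 146; top litigator gives 133 − 48 = 85. Stays. ✓
Weak-case: standard lawyer gives 150 − 8 = 142; top litigator gives 133 − 82 = 51. Stays. ✓
Beliefs are Bayes-consistent on-path and both types best-respond.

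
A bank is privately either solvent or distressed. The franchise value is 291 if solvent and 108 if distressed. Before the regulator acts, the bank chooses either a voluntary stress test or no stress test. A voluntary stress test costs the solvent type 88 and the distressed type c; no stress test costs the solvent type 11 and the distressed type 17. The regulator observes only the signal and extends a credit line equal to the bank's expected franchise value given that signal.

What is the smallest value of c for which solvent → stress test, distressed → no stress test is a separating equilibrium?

Under separation: stress test → solvent (pays 291); no stress test → distressed (pays 108).
Solvent: 291 − 88 = 203 ≥ 108 − 11 = 97. Holds regardless of c. ✓
Distressed: 108 − 17 ≥ 291 − c, so c ≥ 291 − 91 = 200.

200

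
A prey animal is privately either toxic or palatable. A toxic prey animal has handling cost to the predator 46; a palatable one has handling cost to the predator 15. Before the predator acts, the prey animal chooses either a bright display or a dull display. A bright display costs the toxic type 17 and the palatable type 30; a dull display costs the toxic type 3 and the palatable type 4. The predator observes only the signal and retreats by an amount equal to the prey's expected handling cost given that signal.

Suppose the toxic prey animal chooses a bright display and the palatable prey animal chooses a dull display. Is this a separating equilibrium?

If types separate, bright display earns payment 46 and dull display earns 15.
Toxic: bright display gives 46 − 17 = 29; dull display gives 15 − 3 = 12. No deviation. ✓
Palatable: dull display gives 15 − 4 = 11; bright display gives 46 − 30 = 16. Would deviate. ✗

No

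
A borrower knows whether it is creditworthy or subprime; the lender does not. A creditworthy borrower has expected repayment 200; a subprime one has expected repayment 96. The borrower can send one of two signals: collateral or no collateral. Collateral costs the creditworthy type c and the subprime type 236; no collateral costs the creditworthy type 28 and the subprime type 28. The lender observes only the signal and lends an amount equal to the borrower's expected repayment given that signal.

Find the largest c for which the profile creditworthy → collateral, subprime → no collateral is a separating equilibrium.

Under separation: collateral → creditworthy (pays 200); no collateral → subprime (pays 96).
Subprime: 96 − 28 = 68 ≥ 200 − 236 = -36. Holds regardless of c. ✓
Creditworthy: 200 − c ≥ 96 − 28, so c ≤ 200 − 68 = 132.

132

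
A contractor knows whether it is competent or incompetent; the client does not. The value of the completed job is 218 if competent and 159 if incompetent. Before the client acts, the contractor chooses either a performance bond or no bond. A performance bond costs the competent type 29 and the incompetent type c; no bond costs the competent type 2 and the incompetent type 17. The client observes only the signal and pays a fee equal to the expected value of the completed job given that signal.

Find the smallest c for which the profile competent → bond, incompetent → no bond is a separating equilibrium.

Under separation: bond → competent (pays 218); no bond → incompetent (pays 159).
Competent: 218 − 29 = 189 ≥ 159 − 2 = 157. Holds regardless of c. ✓
Incompetent: 159 − 17 ≥ 218 − c, so c ≥ 218 − 142 = 76.

76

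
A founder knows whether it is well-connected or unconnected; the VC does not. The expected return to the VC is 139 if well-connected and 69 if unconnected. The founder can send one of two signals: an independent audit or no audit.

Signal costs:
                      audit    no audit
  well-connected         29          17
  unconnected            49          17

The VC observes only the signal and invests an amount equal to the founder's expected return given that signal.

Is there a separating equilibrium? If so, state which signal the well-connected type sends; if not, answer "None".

None

Try well-connected → audit, unconnected → no audit:
  Under separation the VC infers type exactly: audit → well-connected (pays 139), no audit → unconnected (pays 69).
  Well-connected: audit gives 139 − 29 = 110; no audit gives 69 − 17 = 52. No deviation. ✓
  Unconnected: no audit gives 69 − 17 = 52; audit gives 139 − 49 = 90. Would deviate. ✗
Try well-connected → no audit, unconnected → audit:
  Under separation the VC infers type exactly: no audit → well-connected (pays 139), audit → unconnected (pays 69).
  Well-connected: no audit gives 139 − 17 = 122; audit gives 69 − 29 = 40. No deviation. ✓
  Unconnected: audit gives 69 − 49 = 20; no audit gives 139 − 17 = 122. Would deviate. ✗
Neither assignment is incentive-compatible.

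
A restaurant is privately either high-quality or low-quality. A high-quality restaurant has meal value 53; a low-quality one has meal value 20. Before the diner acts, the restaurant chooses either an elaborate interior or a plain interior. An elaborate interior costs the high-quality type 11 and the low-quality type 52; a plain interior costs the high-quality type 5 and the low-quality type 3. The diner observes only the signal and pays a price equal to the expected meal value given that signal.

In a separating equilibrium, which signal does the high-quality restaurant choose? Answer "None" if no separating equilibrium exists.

elaborate interior

Try high-quality → elaborate interior, low-quality → plain interior:
  If types separate, elaborate interior earns payment 53 and plain interior earns 20.
  High-quality: elaborate interior gives 53 − 11 = 42; plain interior gives 20 − 5 = 15. No deviation. ✓
  Low-quality: plain interior gives 20 − 3 = 17; elaborate interior gives 53 − 52 = 1. No deviation. ✓
Both hold — the high-quality type sends elaborate interior.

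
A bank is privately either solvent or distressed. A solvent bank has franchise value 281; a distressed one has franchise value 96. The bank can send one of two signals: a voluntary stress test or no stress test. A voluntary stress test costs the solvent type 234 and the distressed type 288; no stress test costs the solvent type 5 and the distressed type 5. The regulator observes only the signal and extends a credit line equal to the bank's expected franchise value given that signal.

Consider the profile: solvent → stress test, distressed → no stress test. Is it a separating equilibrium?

No

If types separate, stress test earns payment 281 and no stress test earns 96.
Solvent: stress test gives 281 − 234 = 47; no stress test gives 96 − 5 = 91. Would deviate. ✗
Distressed: no stress test gives 96 − 5 = 91; stress test gives 281 − 288 = -7. No deviation. ✓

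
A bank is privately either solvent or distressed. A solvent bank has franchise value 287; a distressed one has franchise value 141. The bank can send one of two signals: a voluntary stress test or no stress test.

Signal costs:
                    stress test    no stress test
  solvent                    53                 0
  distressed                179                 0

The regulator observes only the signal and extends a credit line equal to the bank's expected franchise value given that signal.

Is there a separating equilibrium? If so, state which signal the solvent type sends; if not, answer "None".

stress test

Try solvent → stress test, distressed → no stress test:
  If types separate, stress test earns payment 287 and no stress test earns 141.
  Solvent: stress test gives 287 − 53 = 234; no stress test gives 141 − 0 = 141. No deviation. ✓
  Distressed: no stress test gives 141 − 0 = 141; stress test gives 287 − 179 = 108. No deviation. ✓
Both hold — the solvent type sends stress test.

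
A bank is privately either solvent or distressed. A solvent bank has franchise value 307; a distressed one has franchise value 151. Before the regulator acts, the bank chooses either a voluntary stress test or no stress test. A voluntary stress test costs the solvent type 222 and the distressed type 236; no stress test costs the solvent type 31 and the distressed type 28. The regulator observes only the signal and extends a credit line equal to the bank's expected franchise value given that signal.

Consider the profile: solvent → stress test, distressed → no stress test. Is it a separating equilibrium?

Under separation the regulator infers type exactly: stress test → solvent (pays 307), no stress test → distressed (pays 151).
Solvent: stress test gives 307 − 222 = 85; no stress test gives 151 − 31 = 120. Would deviate. ✗
Distressed: no stress test gives 151 − 28 = 123; stress test gives 307 − 236 = 71. No deviation. ✓

No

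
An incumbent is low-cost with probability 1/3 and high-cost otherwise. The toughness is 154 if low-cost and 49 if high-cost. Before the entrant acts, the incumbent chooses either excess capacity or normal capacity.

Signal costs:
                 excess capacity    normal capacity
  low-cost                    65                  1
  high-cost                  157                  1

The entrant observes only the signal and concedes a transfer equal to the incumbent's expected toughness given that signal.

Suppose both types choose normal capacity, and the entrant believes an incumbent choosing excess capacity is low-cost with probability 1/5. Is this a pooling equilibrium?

At the pooled signal (normal capacity) the entrant holds the prior 1/3 and pays 1/3·154 + 2/3·49 = 84. Off-path (excess capacity) belief 1/5 gives 1/5·154 + 4/5·49 = 70.
Low-cost: normal capacity gives 84 − 1 = 83; excess capacity gives 70 − 65 = 5. Stays. ✓
High-cost: normal capacity gives 84 − 1 = 83; excess capacity gives 70 − 157 = -87. Stays. ✓

Yes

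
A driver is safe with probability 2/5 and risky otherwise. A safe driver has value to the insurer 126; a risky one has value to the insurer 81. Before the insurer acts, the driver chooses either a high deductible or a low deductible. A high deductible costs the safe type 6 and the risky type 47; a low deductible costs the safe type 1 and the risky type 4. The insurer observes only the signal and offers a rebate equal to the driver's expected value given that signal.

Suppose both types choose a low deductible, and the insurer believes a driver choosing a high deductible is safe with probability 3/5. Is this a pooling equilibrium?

At the pooled signal (low deductible) the insurer holds the prior 2/5 and pays 2/5·126 + 3/5·81 = 99. Off-path (high deductible) belief 3/5 gives 3/5·126 + 2/5·81 = 108.
Safe: low deductible gives 99 − 1 = 98; high deductible gives 108 − 6 = 102. Deviates. ✗
Risky: low deductible gives 99 − 4 = 95; high deductible gives 108 − 47 = 61. Stays. ✓

No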